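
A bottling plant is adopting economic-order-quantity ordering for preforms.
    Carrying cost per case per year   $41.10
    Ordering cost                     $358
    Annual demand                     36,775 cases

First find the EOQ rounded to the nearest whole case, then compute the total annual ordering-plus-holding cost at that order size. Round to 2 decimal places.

$32,896.81

Optimal lot size Q* = (2 × 36,775 × $358 / $41.1)^½ ≈ 800.41 → Q = 800 cases
Orders/yr = 36,775/800 = 45.969; ordering cost = 45.969 × $358 = $16,456.81
Average inventory = 800/2 = 400; holding cost = 400 × $41.1 = $16,440.00
Total = $16,456.81 + $16,440.00 = $32,896.81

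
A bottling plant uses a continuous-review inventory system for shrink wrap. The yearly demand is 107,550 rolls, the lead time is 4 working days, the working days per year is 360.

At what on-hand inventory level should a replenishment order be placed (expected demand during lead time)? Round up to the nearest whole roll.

Daily demand d = 107,550 / 360 = 298.750 rolls/day
Demand during lead time = 298.750 × 4 = 1,195.00
Reorder point = 1,195.00 → round up

1,195 rolls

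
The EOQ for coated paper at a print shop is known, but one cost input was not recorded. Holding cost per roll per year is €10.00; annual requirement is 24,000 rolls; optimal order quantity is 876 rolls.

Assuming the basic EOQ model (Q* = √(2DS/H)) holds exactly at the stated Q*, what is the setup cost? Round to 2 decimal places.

€159.87

Since Q* = (2DS/H)^½, squaring gives Q*²·H = 2DS.
S = Q²H / (2D) = 876² × 10 / (2 × 24,000) = 159.8700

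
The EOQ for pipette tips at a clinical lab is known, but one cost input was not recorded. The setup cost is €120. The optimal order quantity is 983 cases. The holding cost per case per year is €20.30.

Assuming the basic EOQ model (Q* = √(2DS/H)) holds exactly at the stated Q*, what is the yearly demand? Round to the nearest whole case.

Since Q* = (2DS/H)^½, squaring gives Q*²·H = 2DS.
D = Q²H / (2S) = 983² × 20.3 / (2 × 120) = 81,731.94

81,732 cases per year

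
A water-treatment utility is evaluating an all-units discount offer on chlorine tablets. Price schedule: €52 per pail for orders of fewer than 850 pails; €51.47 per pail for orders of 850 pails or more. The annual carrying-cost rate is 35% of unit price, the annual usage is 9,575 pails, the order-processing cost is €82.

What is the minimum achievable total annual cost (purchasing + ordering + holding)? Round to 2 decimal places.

H₁ = 35%×€52 = €18.2000;  H₂ = 35%×€51.47 = €18.0145
EOQ₁ = √(2×9,575×82/18.2000) = 293.73  (< 850, feasible at tier 1)
EOQ₂ = √(2×9,575×82/18.0145) = 295.24  (< 850 → use Q = 850 at tier-2 price)
TC(tier 1 (EOQ₁), Q≈293.7) = €503,245.98
TC(tier 2, Q≈850.0) = €501,405.12
Minimum at tier 2: €501,405.12

€501,405.12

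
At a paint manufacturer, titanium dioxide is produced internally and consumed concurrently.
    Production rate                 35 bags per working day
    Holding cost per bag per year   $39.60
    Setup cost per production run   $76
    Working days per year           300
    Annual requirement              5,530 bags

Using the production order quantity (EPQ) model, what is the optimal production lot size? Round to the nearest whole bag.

212 bags

d = 5,530/300 = 18.4333 bags/day;  effective holding cost H(1 − d/p) = 39.6·(1 − 18.4333/35) = 18.74400
Q* = √(2DS / H_eff) = √(2·5,530·76 / 18.74400) ≈ 211.76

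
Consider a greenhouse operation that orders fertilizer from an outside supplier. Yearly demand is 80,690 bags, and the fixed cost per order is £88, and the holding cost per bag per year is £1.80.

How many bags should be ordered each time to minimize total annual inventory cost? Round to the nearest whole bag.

2DS/H = 2·80,690·88/1.8 = 7,889,688.89
EOQ = √7,889,688.89 ≈ 2,808.86

2,809 bags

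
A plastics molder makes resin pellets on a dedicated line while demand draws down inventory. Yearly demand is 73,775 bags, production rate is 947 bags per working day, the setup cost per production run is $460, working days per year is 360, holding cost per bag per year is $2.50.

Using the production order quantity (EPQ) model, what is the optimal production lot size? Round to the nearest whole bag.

Daily demand d = 73,775/360 = 204.931; p = 947; 1 − d/p = 0.78360
EPQ = √(2DS / (H(1 − d/p)))
    = √(2 × 73,775 × 460 / (2.5 × 0.78360)) ≈ 5,886.15

5,886 bags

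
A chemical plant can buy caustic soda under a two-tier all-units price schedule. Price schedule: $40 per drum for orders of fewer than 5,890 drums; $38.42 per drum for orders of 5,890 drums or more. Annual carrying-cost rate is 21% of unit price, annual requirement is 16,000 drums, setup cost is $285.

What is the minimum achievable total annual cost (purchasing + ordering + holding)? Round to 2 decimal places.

$639,255.04

H₁ = 21%×$40 = $8.4000;  H₂ = 21%×$38.42 = $8.0682
EOQ₁ = √(2×16,000×285/8.4000) = 1,041.98  (< 5,890, feasible at tier 1)
EOQ₂ = √(2×16,000×285/8.0682) = 1,063.19  (< 5,890 → use Q = 5,890 at tier-2 price)
TC(tier 1 (EOQ₁), Q≈1,042.0) = $648,752.60
TC(tier 2, Q≈5,890.0) = $639,255.04
Minimum at tier 2: $639,255.04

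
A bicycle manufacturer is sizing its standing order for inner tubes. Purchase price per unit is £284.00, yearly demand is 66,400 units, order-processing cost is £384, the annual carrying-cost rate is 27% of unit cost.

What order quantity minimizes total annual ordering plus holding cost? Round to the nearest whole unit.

815 units

Carrying cost H = £284 × 27% = £76.6800/unit/yr
Optimal lot size Q* = (2 × 66,400 × £384 / £76.68)^½ ≈ 815.50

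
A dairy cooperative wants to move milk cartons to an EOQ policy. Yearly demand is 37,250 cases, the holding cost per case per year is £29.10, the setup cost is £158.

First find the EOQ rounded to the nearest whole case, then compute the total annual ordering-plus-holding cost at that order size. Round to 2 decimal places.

Optimal lot size Q* = (2 × 37,250 × £158 / £29.1)^½ ≈ 636.00 → Q = 636 cases
Ordering: D/Q × S = 37,250/636 × £158 = £9,253.93
Holding:  Q/2 × H = 636/2 × £29.1 = £9,253.80
Total = £9,253.93 + £9,253.80 = £18,507.73

£18,507.73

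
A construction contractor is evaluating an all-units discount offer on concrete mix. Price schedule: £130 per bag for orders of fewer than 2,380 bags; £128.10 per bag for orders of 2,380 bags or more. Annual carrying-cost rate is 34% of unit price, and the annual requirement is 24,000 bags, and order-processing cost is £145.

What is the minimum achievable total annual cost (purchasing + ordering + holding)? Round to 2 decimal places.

H₁ = 34%×£130 = £44.2000;  H₂ = 34%×£128.10 = £43.5540
EOQ₁ = √(2×24,000×145/44.2000) = 396.82  (< 2,380, feasible at tier 1)
EOQ₂ = √(2×24,000×145/43.5540) = 399.75  (< 2,380 → use Q = 2,380 at tier-2 price)
TC(tier 1 (EOQ₁), Q≈396.8) = £3,137,539.44
TC(tier 2, Q≈2,380.0) = £3,127,691.44
Minimum at tier 2: £3,127,691.44

£3,127,691.44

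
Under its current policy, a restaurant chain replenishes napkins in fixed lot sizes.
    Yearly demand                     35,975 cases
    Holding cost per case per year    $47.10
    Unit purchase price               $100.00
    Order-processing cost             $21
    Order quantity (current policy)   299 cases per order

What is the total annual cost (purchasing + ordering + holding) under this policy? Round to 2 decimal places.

$3,607,068.12

Ordering: D/Q × S = 35,975/299 × $21 = $2,526.67
Holding:  Q/2 × H = 299/2 × $47.1 = $7,041.45
Purchase cost = D·C = 35,975 × 100 = $3,597,500.00
Total = $2,526.67 + $7,041.45 + $3,597,500.00 = $3,607,068.12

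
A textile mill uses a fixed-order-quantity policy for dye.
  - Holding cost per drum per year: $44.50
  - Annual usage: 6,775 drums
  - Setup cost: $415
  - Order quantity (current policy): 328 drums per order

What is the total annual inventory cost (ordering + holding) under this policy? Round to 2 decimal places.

$15,870.03

Orders/yr = 6,775/328 = 20.655; ordering cost = 20.655 × $415 = $8,572.03
Average inventory = 328/2 = 164; holding cost = 164 × $44.5 = $7,298.00
Total = $8,572.03 + $7,298.00 = $15,870.03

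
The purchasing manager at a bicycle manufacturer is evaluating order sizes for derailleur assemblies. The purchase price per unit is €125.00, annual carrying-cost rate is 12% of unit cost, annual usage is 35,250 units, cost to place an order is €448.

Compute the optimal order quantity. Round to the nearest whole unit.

Carrying cost H = €125 × 12% = €15.0000/unit/yr
EOQ = √(2DS/H) = √(2 × 35,250 × 448 / 15)
    = √(2,105,600.00) ≈ 1,451.07

1,451 units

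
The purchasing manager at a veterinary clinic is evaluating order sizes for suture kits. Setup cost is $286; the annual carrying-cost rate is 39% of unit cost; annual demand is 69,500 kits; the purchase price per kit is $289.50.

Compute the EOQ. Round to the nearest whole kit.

Holding cost per kit per year: H = 39% × $289.5 = $112.9050
Q* = √(2·D·S / H) = √(2·69,500·286 / 112.905) = √352,101.3 ≈ 593.38

593 kits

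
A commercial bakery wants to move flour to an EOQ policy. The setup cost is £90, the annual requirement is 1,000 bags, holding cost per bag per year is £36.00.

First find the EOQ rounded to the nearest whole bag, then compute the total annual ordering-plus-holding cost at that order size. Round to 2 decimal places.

£2,545.61

EOQ = √(2DS/H) = √(2 × 1,000 × 90 / 36)
    = √(5,000.00) ≈ 70.71 → Q = 71 bags
Annual ordering cost = (D/Q)·S = (1,000/71) × 90 = £1,267.61
Annual holding cost  = (Q/2)·H = (71/2) × 36 = £1,278.00
Total = £1,267.61 + £1,278.00 = £2,545.61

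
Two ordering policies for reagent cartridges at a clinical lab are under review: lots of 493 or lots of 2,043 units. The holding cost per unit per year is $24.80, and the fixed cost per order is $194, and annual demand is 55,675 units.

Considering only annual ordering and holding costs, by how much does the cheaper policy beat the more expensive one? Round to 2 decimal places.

TC(Q) = (D/Q)S + (Q/2)H
TC(493) = (55,675/493)×194 + (493/2)×24.8 = $28,021.82
TC(2,043) = (55,675/2,043)×194 + (2,043/2)×24.8 = $30,620.01
|ΔTC| = |$28,021.82 − $30,620.01| = $2,598.19

$2,598.19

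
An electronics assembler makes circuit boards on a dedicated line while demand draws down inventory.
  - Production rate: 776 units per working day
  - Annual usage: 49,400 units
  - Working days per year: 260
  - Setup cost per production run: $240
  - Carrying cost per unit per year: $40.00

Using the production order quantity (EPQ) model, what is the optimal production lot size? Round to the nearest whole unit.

886 units

Daily demand d = 49,400/260 = 190.000; p = 776; 1 − d/p = 0.75515
EPQ = √(2DS / (H(1 − d/p)))
    = √(2 × 49,400 × 240 / (40 × 0.75515)) ≈ 886.00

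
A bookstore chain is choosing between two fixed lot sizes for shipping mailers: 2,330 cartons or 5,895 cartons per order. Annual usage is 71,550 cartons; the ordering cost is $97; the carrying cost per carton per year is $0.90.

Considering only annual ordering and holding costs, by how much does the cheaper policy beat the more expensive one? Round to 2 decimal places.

TC(Q) = (D/Q)S + (Q/2)H
TC(2,330) = (71,550/2,330)×97 + (2,330/2)×0.9 = $4,027.19
TC(5,895) = (71,550/5,895)×97 + (5,895/2)×0.9 = $3,830.08
|ΔTC| = |$4,027.19 − $3,830.08| = $197.11

$197.11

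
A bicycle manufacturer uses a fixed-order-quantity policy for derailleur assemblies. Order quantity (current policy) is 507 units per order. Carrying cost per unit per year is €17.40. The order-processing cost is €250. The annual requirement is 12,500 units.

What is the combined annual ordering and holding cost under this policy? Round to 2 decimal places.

€10,574.61

Orders/yr = 12,500/507 = 24.655; ordering cost = 24.655 × €250 = €6,163.71
Average inventory = 507/2 = 253.5; holding cost = 253.5 × €17.4 = €4,410.90
Total = €6,163.71 + €4,410.90 = €10,574.61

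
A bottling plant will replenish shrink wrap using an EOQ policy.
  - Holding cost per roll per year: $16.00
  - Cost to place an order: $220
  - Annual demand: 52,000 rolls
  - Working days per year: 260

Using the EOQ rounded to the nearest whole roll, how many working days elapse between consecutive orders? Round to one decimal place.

2DS/H = 2·52,000·220/16 = 1,430,000.00
EOQ = √1,430,000.00 ≈ 1,195.83 → Q = 1,196 rolls
Days between orders = 260 / (D/Q) = 260 / 43.478 ≈ 5.980

6.0 days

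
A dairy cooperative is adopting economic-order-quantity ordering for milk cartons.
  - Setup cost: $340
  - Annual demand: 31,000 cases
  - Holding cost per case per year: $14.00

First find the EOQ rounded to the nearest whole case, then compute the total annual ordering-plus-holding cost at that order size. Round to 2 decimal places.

$17,179.06

2DS/H = 2·31,000·340/14 = 1,505,714.29
EOQ = √1,505,714.29 ≈ 1,227.08 → Q = 1,227 cases
Orders/yr = 31,000/1,227 = 25.265; ordering cost = 25.265 × $340 = $8,590.06
Average inventory = 1,227/2 = 613.5; holding cost = 613.5 × $14 = $8,589.00
Total = $8,590.06 + $8,589.00 = $17,179.06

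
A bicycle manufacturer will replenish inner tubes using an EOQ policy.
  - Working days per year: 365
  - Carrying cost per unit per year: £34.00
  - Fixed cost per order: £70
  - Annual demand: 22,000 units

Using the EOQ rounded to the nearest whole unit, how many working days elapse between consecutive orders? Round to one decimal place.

Optimal lot size Q* = (2 × 22,000 × £70 / £34)^½ ≈ 300.98 → Q = 301 units
Cycle time = (working days × Q)/D = (365 × 301) / 22,000 = 4.994 days

5.0 days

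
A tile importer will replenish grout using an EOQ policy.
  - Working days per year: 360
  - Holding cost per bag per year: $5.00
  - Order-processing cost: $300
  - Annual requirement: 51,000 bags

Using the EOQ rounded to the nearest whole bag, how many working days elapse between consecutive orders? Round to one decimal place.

17.5 days

EOQ = √(2DS/H) = √(2 × 51,000 × 300 / 5)
    = √(6,120,000.00) ≈ 2,473.86 → Q = 2,474 bags
T = Q/D × 360 days = 2,474/51,000 × 360 = 17.464 days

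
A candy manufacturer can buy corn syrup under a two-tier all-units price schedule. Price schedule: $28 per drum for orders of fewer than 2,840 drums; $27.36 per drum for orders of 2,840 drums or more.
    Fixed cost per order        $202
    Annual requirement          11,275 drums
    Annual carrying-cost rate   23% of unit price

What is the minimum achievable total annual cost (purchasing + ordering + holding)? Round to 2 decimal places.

$318,221.73

H₁ = 23%×$28 = $6.4400;  H₂ = 23%×$27.36 = $6.2928
EOQ₁ = √(2×11,275×202/6.4400) = 841.02  (< 2,840, feasible at tier 1)
EOQ₂ = √(2×11,275×202/6.2928) = 850.80  (< 2,840 → use Q = 2,840 at tier-2 price)
TC(tier 1 (EOQ₁), Q≈841.0) = $321,116.17
TC(tier 2, Q≈2,840.0) = $318,221.73
Minimum at tier 2: $318,221.73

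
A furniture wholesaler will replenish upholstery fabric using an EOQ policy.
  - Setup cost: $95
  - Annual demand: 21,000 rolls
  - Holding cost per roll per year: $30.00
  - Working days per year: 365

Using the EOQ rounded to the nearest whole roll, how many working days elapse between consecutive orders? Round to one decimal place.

Optimal lot size Q* = (2 × 21,000 × $95 / $30)^½ ≈ 364.69 → Q = 365 rolls
T = Q/D × 365 days = 365/21,000 × 365 = 6.344 days

6.3 days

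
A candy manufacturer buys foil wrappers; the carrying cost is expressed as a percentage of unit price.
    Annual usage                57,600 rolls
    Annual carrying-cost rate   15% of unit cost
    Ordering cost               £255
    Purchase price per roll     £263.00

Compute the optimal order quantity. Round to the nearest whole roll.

863 rolls

Holding cost per roll per year: H = 15% × £263 = £39.4500
EOQ = √(2DS/H) = √(2 × 57,600 × 255 / 39.45)
    = √(744,638.78) ≈ 862.92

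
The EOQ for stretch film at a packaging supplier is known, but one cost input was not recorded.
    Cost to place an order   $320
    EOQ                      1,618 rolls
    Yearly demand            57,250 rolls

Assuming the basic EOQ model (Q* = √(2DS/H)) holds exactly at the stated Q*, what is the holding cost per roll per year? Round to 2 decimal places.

$14.00

From Q* = √(2DS/H) ⇒ Q*² = 2DS/H.
H = 2DS / Q² = 2 × 57,250 × 320 / 1,618² = 13.9958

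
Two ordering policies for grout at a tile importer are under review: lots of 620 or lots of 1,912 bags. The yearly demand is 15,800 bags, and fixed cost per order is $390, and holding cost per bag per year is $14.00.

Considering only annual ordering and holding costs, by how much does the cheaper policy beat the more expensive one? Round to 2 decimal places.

$2,328.09

For each Q, cost = (D/Q)·S + (Q/2)·H.
TC(620) = (15,800/620)×390 + (620/2)×14 = $14,278.71
TC(1,912) = (15,800/1,912)×390 + (1,912/2)×14 = $16,606.80
Lots of 620 are cheaper by $2,328.09.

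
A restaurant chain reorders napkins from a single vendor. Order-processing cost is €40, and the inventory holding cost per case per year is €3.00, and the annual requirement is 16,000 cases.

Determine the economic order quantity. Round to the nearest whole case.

2DS/H = 2·16,000·40/3 = 426,666.67
EOQ = √426,666.67 ≈ 653.20

653 cases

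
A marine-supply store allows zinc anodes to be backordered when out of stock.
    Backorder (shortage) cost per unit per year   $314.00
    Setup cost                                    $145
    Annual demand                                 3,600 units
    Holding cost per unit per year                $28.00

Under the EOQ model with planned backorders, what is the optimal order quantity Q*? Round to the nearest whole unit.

202 units

Basic EOQ = √(2·3,600·145/28) = 193.095
Backorder adjustment √((H+b)/b) = √((28+314)/314) = 1.0436
Q* = 193.095 × 1.0436 ≈ 201.52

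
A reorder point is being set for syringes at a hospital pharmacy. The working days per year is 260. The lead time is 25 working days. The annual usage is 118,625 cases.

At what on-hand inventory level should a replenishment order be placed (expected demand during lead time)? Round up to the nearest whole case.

Daily demand d = 118,625 / 260 = 456.250 cases/day
Demand during lead time = 456.250 × 25 = 11,406.25
Reorder point = 11,406.25 → round up

11,407 cases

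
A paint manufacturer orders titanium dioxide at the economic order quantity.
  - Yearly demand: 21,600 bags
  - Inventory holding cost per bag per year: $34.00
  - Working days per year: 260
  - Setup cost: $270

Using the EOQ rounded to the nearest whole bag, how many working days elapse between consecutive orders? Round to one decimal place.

7.1 days

Q* = √(2·D·S / H) = √(2·21,600·270 / 34) = √343,058.8 ≈ 585.71 → Q = 586 bags
T = Q/D × 260 days = 586/21,600 × 260 = 7.054 days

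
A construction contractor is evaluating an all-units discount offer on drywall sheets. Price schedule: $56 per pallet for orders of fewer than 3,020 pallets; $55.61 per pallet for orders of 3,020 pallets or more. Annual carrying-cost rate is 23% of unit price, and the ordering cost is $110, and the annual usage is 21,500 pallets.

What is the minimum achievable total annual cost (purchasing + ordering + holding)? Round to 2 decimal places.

H₁ = 23%×$56 = $12.8800;  H₂ = 23%×$55.61 = $12.7903
EOQ₁ = √(2×21,500×110/12.8800) = 606.00  (< 3,020, feasible at tier 1)
EOQ₂ = √(2×21,500×110/12.7903) = 608.12  (< 3,020 → use Q = 3,020 at tier-2 price)
TC(tier 1 (EOQ₁), Q≈606.0) = $1,211,805.28
TC(tier 2, Q≈3,020.0) = $1,215,711.47
Minimum at tier 1 (EOQ₁): $1,211,805.28

$1,211,805.28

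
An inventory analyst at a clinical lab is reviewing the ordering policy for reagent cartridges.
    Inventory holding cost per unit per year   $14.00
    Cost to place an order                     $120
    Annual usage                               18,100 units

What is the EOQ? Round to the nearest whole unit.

557 units

EOQ = √(2DS/H) = √(2 × 18,100 × 120 / 14)
    = √(310,285.71) ≈ 557.03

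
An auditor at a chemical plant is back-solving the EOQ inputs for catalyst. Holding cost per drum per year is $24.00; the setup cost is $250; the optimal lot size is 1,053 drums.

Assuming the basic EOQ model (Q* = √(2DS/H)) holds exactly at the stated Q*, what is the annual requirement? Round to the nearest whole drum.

EOQ relation: Q² = 2DS/H, so rearrange for the unknown.
D = Q²H / (2S) = 1,053² × 24 / (2 × 250) = 53,222.83

53,223 drums per year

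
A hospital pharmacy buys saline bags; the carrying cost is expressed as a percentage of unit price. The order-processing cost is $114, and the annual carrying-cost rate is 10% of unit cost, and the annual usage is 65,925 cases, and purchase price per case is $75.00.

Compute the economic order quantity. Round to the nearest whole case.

Holding cost per case per year: H = 10% × $75 = $7.5000
Optimal lot size Q* = (2 × 65,925 × $114 / $7.5)^½ ≈ 1,415.67

1,416 cases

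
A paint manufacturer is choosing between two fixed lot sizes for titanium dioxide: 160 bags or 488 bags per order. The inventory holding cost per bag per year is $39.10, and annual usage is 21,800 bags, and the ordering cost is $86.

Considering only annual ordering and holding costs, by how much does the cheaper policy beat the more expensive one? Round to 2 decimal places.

$1,463.30

Annual cost at Q: ordering D·S/Q plus holding Q·H/2.
TC(160) = (21,800/160)×86 + (160/2)×39.1 = $14,845.50
TC(488) = (21,800/488)×86 + (488/2)×39.1 = $13,382.20
Lots of 488 are cheaper by $1,463.30.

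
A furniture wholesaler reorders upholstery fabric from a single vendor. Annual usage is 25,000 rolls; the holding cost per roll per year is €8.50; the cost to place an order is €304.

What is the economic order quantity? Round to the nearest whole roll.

1,337 rolls

2DS/H = 2·25,000·304/8.5 = 1,788,235.29
EOQ = √1,788,235.29 ≈ 1,337.25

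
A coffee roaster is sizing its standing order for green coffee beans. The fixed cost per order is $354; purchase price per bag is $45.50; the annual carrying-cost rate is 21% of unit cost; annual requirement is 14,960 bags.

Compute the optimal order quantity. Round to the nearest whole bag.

H = i·C = 0.21 × $45.5 = $9.5550 per bag-year
Optimal lot size Q* = (2 × 14,960 × $354 / $9.555)^½ ≈ 1,052.85

1,053 bags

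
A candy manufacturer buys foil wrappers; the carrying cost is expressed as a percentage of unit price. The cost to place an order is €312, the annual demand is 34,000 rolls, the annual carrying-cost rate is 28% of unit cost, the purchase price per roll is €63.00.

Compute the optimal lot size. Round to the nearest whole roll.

1,097 rolls

H = i·C = 0.28 × €63 = €17.6400 per roll-year
Optimal lot size Q* = (2 × 34,000 × €312 / €17.64)^½ ≈ 1,096.69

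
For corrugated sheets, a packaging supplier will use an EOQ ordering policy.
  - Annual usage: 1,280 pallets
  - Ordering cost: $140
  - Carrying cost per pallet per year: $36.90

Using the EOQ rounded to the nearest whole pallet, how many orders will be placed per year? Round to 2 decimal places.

Q* = √(2·D·S / H) = √(2·1,280·140 / 36.9) = √9,712.7 ≈ 98.55 → Q = 99
Orders per year = D/Q = 1,280 / 99 = 12.929

12.93 orders per year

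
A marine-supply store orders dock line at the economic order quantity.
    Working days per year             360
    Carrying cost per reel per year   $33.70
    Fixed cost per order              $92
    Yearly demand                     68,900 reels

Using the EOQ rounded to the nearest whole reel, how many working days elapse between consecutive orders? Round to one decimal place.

3.2 days

Q* = √(2·D·S / H) = √(2·68,900·92 / 33.7) = √376,189.9 ≈ 613.34 → Q = 613 reels
Cycle time = (working days × Q)/D = (360 × 613) / 68,900 = 3.203 days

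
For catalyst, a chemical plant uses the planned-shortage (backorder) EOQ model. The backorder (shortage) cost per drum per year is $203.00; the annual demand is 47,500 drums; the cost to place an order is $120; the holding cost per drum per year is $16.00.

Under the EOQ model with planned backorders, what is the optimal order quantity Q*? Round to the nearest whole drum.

Q* = √(2DS/H) · √((H + b)/b)
   = √(2 × 47,500 × 120 / 16) · √((16 + 203) / 203)
   = 844.097 × 1.0387 ≈ 876.73

877 drums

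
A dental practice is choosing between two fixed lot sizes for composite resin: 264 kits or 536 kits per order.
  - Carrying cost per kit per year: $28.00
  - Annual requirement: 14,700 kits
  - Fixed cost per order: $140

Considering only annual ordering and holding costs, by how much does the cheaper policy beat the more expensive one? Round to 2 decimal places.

Annual cost at Q: ordering D·S/Q plus holding Q·H/2.
TC(264) = (14,700/264)×140 + (264/2)×28 = $11,491.45
TC(536) = (14,700/536)×140 + (536/2)×28 = $11,343.55
Cheaper: Q = 536.  Difference = $147.90

$147.90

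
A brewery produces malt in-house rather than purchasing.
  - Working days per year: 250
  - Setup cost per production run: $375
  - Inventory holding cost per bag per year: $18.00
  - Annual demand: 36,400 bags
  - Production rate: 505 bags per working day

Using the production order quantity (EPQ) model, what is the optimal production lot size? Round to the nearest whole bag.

d = 36,400/250 = 145.6000 bags/day;  effective holding cost H(1 − d/p) = 18·(1 − 145.6000/505) = 12.81030
Q* = √(2DS / H_eff) = √(2·36,400·375 / 12.81030) ≈ 1,459.83

1,460 bags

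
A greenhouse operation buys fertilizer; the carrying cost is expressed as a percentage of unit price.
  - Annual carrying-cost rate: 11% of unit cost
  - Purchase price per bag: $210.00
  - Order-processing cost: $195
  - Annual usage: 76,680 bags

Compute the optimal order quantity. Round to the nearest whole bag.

1,138 bags

Holding cost per bag per year: H = 11% × $210 = $23.1000
EOQ = √(2DS/H) = √(2 × 76,680 × 195 / 23.1)
    = √(1,294,597.40) ≈ 1,137.80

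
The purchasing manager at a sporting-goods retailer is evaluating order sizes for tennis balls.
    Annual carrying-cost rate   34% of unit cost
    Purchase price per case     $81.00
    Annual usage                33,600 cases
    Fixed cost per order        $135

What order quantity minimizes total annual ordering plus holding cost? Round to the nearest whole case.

574 cases

Carrying cost H = $81 × 34% = $27.5400/case/yr
Q* = √(2·D·S / H) = √(2·33,600·135 / 27.54) = √329,411.8 ≈ 573.94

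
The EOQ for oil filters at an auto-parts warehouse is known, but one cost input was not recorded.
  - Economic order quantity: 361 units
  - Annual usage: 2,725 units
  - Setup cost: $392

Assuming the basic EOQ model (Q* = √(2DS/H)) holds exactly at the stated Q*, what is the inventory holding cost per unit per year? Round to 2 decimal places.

$16.39

From Q* = √(2DS/H) ⇒ Q*² = 2DS/H.
H = 2DS / Q² = 2 × 2,725 × 392 / 361² = 16.3934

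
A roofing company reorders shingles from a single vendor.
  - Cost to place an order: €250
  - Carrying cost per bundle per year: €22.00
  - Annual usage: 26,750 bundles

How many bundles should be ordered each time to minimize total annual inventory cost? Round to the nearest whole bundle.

780 bundles

Optimal lot size Q* = (2 × 26,750 × €250 / €22)^½ ≈ 779.71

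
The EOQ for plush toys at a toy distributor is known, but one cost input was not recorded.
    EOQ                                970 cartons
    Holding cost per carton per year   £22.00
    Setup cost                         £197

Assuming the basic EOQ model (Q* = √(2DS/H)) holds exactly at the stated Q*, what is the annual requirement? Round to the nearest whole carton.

52,538 cartons per year

From Q* = √(2DS/H) ⇒ Q*² = 2DS/H.
D = Q²H / (2S) = 970² × 22 / (2 × 197) = 52,537.56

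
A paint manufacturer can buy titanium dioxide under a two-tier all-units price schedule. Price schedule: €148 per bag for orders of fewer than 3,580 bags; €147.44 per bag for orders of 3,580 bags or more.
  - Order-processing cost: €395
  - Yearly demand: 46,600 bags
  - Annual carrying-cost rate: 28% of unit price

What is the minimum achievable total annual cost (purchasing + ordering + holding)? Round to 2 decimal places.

H₁ = 28%×€148 = €41.4400;  H₂ = 28%×€147.44 = €41.2832
EOQ₁ = √(2×46,600×395/41.4400) = 942.53  (< 3,580, feasible at tier 1)
EOQ₂ = √(2×46,600×395/41.2832) = 944.32  (< 3,580 → use Q = 3,580 at tier-2 price)
TC(tier 1 (EOQ₁), Q≈942.5) = €6,935,858.57
TC(tier 2, Q≈3,580.0) = €6,949,742.55
Minimum at tier 1 (EOQ₁): €6,935,858.57

€6,935,858.57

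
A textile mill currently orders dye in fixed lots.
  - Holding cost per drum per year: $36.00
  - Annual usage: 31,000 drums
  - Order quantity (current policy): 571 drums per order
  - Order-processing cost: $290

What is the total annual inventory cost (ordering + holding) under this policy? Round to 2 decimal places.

$26,022.31

Orders/yr = 31,000/571 = 54.291; ordering cost = 54.291 × $290 = $15,744.31
Average inventory = 571/2 = 285.5; holding cost = 285.5 × $36 = $10,278.00
Total = $15,744.31 + $10,278.00 = $26,022.31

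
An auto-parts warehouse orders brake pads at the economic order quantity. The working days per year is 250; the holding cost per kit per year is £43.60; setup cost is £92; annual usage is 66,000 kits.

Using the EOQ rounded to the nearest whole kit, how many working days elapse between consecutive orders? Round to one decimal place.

2.0 days

Q* = √(2·D·S / H) = √(2·66,000·92 / 43.6) = √278,532.1 ≈ 527.76 → Q = 528 kits
T = Q/D × 250 days = 528/66,000 × 250 = 2.000 days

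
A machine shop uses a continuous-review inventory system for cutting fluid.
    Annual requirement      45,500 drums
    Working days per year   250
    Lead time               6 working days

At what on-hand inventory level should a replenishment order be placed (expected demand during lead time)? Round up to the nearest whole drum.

1,092 drums

Daily demand d = 45,500 / 250 = 182.000 drums/day
Demand during lead time = 182.000 × 6 = 1,092.00
Reorder point = 1,092.00 → round up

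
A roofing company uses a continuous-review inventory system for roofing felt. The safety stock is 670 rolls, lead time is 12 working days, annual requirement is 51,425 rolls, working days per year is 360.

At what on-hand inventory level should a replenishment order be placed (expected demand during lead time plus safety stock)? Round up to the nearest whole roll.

2,385 rolls

Daily demand d = 51,425 / 360 = 142.847 rolls/day
Demand during lead time = 142.847 × 12 = 1,714.17
Reorder point = 1,714.17 + 670 = 2,384.17 → round up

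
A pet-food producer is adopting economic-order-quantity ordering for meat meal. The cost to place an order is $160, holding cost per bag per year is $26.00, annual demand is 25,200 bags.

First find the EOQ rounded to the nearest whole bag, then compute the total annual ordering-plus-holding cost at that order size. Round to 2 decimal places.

$14,479.78

Q* = √(2·D·S / H) = √(2·25,200·160 / 26) = √310,153.8 ≈ 556.91 → Q = 557 bags
Orders/yr = 25,200/557 = 45.242; ordering cost = 45.242 × $160 = $7,238.78
Average inventory = 557/2 = 278.5; holding cost = 278.5 × $26 = $7,241.00
Total = $7,238.78 + $7,241.00 = $14,479.78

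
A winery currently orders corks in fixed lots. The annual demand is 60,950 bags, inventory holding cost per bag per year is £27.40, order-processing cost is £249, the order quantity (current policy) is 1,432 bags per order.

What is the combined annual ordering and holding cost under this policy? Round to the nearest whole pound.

Ordering: D/Q × S = 60,950/1,432 × £249 = £10,598.15
Holding:  Q/2 × H = 1,432/2 × £27.4 = £19,618.40
Total = £10,598.15 + £19,618.40 = £30,216.55

£30,217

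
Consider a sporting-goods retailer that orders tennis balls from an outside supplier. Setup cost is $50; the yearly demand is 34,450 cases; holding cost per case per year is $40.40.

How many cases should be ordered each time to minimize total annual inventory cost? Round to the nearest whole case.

292 cases

2DS/H = 2·34,450·50/40.4 = 85,272.28
EOQ = √85,272.28 ≈ 292.01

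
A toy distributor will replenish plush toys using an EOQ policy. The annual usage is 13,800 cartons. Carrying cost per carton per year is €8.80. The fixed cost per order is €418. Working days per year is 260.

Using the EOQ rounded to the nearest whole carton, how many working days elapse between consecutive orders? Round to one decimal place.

21.6 days

EOQ = √(2DS/H) = √(2 × 13,800 × 418 / 8.8)
    = √(1,311,000.00) ≈ 1,144.99 → Q = 1,145 cartons
Days between orders = 260 / (D/Q) = 260 / 12.052 ≈ 21.572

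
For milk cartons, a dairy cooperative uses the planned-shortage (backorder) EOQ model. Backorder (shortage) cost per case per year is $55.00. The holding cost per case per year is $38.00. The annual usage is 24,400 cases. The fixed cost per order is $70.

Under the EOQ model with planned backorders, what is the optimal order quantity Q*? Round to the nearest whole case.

390 cases

Q* = √(2DS/H) · √((H + b)/b)
   = √(2 × 24,400 × 70 / 38) · √((38 + 55) / 55)
   = 299.825 × 1.3003 ≈ 389.88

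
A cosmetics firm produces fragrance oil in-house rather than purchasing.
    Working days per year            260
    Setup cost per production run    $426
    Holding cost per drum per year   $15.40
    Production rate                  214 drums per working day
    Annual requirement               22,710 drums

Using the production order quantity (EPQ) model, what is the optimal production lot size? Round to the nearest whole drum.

1,457 drums

Daily demand d = 22,710/260 = 87.346; p = 214; 1 − d/p = 0.59184
EPQ = √(2DS / (H(1 − d/p)))
    = √(2 × 22,710 × 426 / (15.4 × 0.59184)) ≈ 1,457.02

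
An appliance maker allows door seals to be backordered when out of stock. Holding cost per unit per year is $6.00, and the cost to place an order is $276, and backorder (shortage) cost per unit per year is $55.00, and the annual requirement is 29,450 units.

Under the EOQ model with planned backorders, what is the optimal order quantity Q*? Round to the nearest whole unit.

Basic EOQ = √(2·29,450·276/6) = 1,646.026
Backorder adjustment √((H+b)/b) = √((6+55)/55) = 1.0531
Q* = 1,646.026 × 1.0531 ≈ 1,733.49

1,733 units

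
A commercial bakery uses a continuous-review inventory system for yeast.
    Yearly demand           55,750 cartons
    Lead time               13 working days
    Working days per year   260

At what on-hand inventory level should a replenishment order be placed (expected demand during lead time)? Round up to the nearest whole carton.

Daily demand d = 55,750 / 260 = 214.423 cartons/day
Demand during lead time = 214.423 × 13 = 2,787.50
Reorder point = 2,787.50 → round up

2,788 cartons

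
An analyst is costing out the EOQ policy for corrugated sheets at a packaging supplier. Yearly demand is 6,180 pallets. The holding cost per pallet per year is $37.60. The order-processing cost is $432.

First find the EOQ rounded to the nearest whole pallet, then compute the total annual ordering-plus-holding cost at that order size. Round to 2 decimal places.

$14,169.19

EOQ = √(2DS/H) = √(2 × 6,180 × 432 / 37.6)
    = √(142,008.51) ≈ 376.84 → Q = 377 pallets
Orders/yr = 6,180/377 = 16.393; ordering cost = 16.393 × $432 = $7,081.59
Average inventory = 377/2 = 188.5; holding cost = 188.5 × $37.6 = $7,087.60
Total = $7,081.59 + $7,087.60 = $14,169.19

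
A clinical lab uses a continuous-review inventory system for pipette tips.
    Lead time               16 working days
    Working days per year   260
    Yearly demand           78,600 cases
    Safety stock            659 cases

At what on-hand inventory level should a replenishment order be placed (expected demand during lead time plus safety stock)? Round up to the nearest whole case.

Daily demand d = 78,600 / 260 = 302.308 cases/day
Demand during lead time = 302.308 × 16 = 4,836.92
Reorder point = 4,836.92 + 659 = 5,495.92 → round up

5,496 cases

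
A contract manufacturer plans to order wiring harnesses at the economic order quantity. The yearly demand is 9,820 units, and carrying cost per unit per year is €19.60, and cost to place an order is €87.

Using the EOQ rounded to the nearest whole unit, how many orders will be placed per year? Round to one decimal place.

33.3 orders per year

Optimal lot size Q* = (2 × 9,820 × €87 / €19.6)^½ ≈ 295.26 → Q = 295
N = D/Q = 9,820/295 ≈ 33.288 orders/yr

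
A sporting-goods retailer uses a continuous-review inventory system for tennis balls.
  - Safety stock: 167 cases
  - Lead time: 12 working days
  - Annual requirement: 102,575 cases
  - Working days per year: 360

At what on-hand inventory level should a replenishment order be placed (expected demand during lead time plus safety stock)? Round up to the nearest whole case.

3,587 cases

Daily demand d = 102,575 / 360 = 284.931 cases/day
Demand during lead time = 284.931 × 12 = 3,419.17
Reorder point = 3,419.17 + 167 = 3,586.17 → round up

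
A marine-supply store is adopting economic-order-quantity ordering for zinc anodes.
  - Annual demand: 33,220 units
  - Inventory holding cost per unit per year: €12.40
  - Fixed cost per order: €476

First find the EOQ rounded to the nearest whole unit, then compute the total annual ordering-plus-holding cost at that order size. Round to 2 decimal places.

EOQ = √(2DS/H) = √(2 × 33,220 × 476 / 12.4)
    = √(2,550,438.71) ≈ 1,597.01 → Q = 1,597 units
Ordering: D/Q × S = 33,220/1,597 × €476 = €9,901.52
Holding:  Q/2 × H = 1,597/2 × €12.4 = €9,901.40
Total = €9,901.52 + €9,901.40 = €19,802.92

€19,802.92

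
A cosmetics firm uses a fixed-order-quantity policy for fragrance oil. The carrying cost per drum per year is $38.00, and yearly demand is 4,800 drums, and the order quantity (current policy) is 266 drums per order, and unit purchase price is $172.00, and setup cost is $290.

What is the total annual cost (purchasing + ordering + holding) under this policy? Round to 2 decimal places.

Annual ordering cost = (D/Q)·S = (4,800/266) × 290 = $5,233.08
Annual holding cost  = (Q/2)·H = (266/2) × 38 = $5,054.00
Purchase cost = D·C = 4,800 × 172 = $825,600.00
Total = $5,233.08 + $5,054.00 + $825,600.00 = $835,887.08

$835,887.08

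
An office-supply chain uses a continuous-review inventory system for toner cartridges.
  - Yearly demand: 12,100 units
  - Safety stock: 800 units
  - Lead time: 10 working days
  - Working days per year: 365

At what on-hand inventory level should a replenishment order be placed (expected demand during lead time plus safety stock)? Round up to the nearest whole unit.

Daily demand d = 12,100 / 365 = 33.151 units/day
Demand during lead time = 33.151 × 10 = 331.51
Reorder point = 331.51 + 800 = 1,131.51 → round up

1,132 units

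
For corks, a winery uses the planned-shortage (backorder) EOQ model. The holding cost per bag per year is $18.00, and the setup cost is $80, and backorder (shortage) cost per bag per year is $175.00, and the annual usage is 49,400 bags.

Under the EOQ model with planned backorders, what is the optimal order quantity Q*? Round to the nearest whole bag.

696 bags

Q* = √(2DS/H) · √((H + b)/b)
   = √(2 × 49,400 × 80 / 18) · √((18 + 175) / 175)
   = 662.655 × 1.0502 ≈ 695.90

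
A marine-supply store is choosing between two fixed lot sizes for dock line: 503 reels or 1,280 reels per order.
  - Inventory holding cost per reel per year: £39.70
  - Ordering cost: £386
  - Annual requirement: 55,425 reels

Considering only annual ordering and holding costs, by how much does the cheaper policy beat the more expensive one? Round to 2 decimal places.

£10,395.35

Annual cost at Q: ordering D·S/Q plus holding Q·H/2.
TC(503) = (55,425/503)×386 + (503/2)×39.7 = £52,517.45
TC(1,280) = (55,425/1,280)×386 + (1,280/2)×39.7 = £42,122.10
|ΔTC| = |£52,517.45 − £42,122.10| = £10,395.35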